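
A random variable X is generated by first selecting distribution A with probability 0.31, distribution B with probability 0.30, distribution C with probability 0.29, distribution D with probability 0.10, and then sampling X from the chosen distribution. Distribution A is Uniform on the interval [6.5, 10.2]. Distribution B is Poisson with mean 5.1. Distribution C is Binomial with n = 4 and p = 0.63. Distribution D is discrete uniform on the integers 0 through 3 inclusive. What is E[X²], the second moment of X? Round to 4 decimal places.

33.7626

For each component E[X²] = Var + (mean)², giving A: 70.8633; B: 31.11; C: 7.2828; D: 3.5.
Overall E[X²] = 0.31·70.8633 + 0.3·31.11 + 0.29·7.2828 + 0.1·3.5 = 33.7626.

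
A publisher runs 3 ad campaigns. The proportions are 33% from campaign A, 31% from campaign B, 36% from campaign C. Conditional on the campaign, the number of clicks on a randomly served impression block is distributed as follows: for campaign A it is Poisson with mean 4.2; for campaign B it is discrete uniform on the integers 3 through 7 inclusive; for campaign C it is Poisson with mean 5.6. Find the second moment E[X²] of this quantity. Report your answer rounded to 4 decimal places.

For each component E[X²] = Var + (mean)², giving A: 21.84; B: 27; C: 36.96.
Overall E[X²] = 0.33·21.84 + 0.31·27 + 0.36·36.96 = 28.8828.

28.8828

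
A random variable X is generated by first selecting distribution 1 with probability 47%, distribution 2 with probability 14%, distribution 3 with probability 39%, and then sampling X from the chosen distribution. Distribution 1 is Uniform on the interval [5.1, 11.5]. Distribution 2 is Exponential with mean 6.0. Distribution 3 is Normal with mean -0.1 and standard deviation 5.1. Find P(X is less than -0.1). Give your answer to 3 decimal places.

0.195

Conditional on each component, P(X < -0.1): 1: 0; 2: 0; 3: 0.5.
By total probability, P(X < -0.1) = 0.47·0 + 0.14·0 + 0.39·0.5 = 0.195.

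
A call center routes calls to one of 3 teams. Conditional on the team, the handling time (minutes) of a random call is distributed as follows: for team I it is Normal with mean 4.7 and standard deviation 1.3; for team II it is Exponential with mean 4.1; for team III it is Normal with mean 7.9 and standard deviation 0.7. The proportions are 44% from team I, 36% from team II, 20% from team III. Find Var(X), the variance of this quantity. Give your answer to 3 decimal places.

Per component, I: μ=4.7, E[X²]=23.78; II: μ=4.1, E[X²]=33.62; III: μ=7.9, E[X²]=62.9.
E[X] = 0.44·4.7 + 0.36·4.1 + 0.2·7.9 = 5.124.
E[X²] = 0.44·23.78 + 0.36·33.62 + 0.2·62.9 = 35.1464.
Var(X) = E[X²] − (E[X])² = 35.1464 − 26.2554 = 8.89102.

8.891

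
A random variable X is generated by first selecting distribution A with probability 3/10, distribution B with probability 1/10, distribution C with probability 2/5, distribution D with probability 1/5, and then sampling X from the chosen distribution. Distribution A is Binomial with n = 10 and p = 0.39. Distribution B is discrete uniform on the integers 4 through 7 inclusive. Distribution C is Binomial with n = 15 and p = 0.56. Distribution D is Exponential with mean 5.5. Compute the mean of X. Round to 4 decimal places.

6.1800

Component means — A: 3.9; B: 5.5; C: 8.4; D: 5.5.
E[X] = 0.3·3.9 + 0.1·5.5 + 0.4·8.4 + 0.2·5.5 = 6.18.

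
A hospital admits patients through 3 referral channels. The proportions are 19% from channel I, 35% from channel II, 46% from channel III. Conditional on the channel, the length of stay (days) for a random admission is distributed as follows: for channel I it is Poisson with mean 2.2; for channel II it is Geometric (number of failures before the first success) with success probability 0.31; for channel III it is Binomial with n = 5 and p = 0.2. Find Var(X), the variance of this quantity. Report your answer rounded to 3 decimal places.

3.667

Per component, I: μ=2.2, E[X²]=7.04; II: μ=2.22581, E[X²]=12.1342; III: μ=1, E[X²]=1.8.
E[X] = 0.19·2.2 + 0.35·2.22581 + 0.46·1 = 1.65703.
E[X²] = 0.19·7.04 + 0.35·12.1342 + 0.46·1.8 = 6.41258.
Var(X) = E[X²] − (E[X])² = 6.41258 − 2.74576 = 3.66683.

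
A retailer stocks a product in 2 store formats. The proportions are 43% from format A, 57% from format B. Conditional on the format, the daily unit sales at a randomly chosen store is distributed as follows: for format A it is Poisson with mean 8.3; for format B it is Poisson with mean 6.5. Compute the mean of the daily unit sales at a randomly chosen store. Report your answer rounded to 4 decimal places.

Component means — A: 8.3; B: 6.5.
E[X] = 0.43·8.3 + 0.57·6.5 = 7.274.

7.2740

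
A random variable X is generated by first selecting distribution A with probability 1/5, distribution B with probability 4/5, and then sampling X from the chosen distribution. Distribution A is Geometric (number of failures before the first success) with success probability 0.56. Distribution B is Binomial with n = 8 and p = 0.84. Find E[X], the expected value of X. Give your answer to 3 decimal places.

5.533

Component means — A: 0.785714; B: 6.72.
E[X] = 0.2·0.785714 + 0.8·6.72 = 5.53314.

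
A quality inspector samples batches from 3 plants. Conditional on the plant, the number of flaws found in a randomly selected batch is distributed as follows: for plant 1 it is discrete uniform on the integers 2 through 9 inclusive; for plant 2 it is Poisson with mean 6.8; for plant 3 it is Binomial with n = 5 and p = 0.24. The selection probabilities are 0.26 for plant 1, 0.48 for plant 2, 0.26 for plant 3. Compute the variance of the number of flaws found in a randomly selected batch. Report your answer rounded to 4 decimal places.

10.2407

Per component, 1: μ=5.5, E[X²]=35.5; 2: μ=6.8, E[X²]=53.04; 3: μ=1.2, E[X²]=2.352.
E[X] = 0.26·5.5 + 0.48·6.8 + 0.26·1.2 = 5.006.
E[X²] = 0.26·35.5 + 0.48·53.04 + 0.26·2.352 = 35.3007.
Var(X) = E[X²] − (E[X])² = 35.3007 − 25.06 = 10.2407.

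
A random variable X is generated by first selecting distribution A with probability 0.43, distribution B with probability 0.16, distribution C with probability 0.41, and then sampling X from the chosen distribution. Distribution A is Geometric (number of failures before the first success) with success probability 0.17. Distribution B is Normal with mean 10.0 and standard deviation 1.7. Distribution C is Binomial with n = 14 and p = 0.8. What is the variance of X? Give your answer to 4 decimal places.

Per component, A: μ=4.88235, E[X²]=52.5571; B: μ=10, E[X²]=102.89; C: μ=11.2, E[X²]=127.68.
E[X] = 0.43·4.88235 + 0.16·10 + 0.41·11.2 = 8.29141.
E[X²] = 0.43·52.5571 + 0.16·102.89 + 0.41·127.68 = 91.4108.
Var(X) = E[X²] − (E[X])² = 91.4108 − 68.7475 = 22.6632.

22.6632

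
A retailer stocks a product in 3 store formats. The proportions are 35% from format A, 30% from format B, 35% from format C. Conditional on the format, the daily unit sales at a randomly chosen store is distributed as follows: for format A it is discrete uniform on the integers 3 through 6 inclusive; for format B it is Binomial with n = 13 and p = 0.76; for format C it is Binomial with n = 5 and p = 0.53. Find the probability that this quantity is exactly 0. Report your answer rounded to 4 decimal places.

0.0080

Conditional on each format, P(X = 0): A: 0; B: 8.76488e-09; C: 0.0229345.
By total probability, P(X = 0) = 0.35·0 + 0.3·8.76488e-09 + 0.35·0.0229345 = 0.00802708.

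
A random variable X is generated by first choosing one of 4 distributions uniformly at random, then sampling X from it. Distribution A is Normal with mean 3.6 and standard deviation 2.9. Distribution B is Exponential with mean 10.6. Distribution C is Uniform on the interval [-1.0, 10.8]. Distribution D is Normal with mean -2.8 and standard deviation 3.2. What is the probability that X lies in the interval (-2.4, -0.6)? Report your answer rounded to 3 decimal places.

0.073

Conditional on each component, P(-2.4 < X < -0.6): A: 0.0544953; B: 0; C: 0.0338983; D: 0.204378.
By total probability, P(-2.4 < X < -0.6) = 0.25·0.0544953 + 0.25·0 + 0.25·0.0338983 + 0.25·0.204378 = 0.0731929.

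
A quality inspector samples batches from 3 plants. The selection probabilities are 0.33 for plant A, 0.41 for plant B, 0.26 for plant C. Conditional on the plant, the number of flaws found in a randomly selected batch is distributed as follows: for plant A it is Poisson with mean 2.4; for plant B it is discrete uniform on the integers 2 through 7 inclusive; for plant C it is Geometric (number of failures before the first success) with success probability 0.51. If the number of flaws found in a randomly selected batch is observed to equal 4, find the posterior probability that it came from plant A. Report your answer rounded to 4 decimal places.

0.3526

Likelihoods P(X=4 | ·): A: 0.125408; B: 0.166667; C: 0.0294005.
Posterior ∝ prior × likelihood. Numerator for A: 0.33·0.125408 = 0.0413848.
Normalizing constant: 0.33·0.125408 + 0.41·0.166667 + 0.26·0.0294005 = 0.117362.
P(A | observation) = 0.0413848 / 0.117362 = 0.352624.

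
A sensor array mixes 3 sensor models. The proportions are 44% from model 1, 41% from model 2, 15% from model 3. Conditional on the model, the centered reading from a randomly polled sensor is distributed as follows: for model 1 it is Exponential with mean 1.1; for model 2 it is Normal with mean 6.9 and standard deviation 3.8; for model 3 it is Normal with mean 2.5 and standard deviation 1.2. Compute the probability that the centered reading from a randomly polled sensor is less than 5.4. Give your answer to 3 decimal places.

Conditional on each model, P(X < 5.4): 1: 0.992621; 2: 0.346519; 3: 0.992168.
By total probability, P(X < 5.4) = 0.44·0.992621 + 0.41·0.346519 + 0.15·0.992168 = 0.727651.

0.728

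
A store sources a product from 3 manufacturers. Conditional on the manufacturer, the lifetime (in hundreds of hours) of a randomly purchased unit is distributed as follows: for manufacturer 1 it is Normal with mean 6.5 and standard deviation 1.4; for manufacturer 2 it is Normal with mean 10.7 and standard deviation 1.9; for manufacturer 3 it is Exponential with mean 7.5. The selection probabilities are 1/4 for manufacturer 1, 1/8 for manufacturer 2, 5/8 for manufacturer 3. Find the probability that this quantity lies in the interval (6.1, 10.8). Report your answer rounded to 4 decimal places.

0.3460

Conditional on each manufacturer, P(6.1 < X < 10.8): 1: 0.611386; 2: 0.513249; 3: 0.20645.
By total probability, P(6.1 < X < 10.8) = 0.25·0.611386 + 0.125·0.513249 + 0.625·0.20645 = 0.346034.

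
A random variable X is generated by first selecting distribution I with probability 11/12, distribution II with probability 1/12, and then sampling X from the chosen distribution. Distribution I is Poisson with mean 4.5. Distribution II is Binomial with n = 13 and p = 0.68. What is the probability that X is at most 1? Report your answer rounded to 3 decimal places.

0.056

Conditional on each component, P(X ≤ 1): I: 0.0610995; II: 1.05608e-05.
By total probability, P(X ≤ 1) = 0.916667·0.0610995 + 0.0833333·1.05608e-05 = 0.0560087.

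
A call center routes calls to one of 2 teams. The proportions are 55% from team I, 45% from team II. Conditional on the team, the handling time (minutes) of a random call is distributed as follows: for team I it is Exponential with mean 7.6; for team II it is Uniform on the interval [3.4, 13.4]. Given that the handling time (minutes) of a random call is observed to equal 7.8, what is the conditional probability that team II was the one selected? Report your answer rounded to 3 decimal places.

0.634

Likelihoods f(7.8 | ·): I: 0.047148; II: 0.1.
Posterior ∝ prior × likelihood. Numerator for II: 0.45·0.1 = 0.045.
Normalizing constant: 0.55·0.047148 + 0.45·0.1 = 0.0709314.
P(II | observation) = 0.045 / 0.0709314 = 0.634416.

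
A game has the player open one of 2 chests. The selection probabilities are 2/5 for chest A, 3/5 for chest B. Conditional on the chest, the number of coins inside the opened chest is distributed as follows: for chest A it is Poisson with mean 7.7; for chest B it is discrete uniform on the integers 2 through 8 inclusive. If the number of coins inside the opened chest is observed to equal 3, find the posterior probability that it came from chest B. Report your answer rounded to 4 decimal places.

Likelihoods P(X=3 | ·): A: 0.0344551; B: 0.142857.
Posterior ∝ prior × likelihood. Numerator for B: 0.6·0.142857 = 0.0857143.
Normalizing constant: 0.4·0.0344551 + 0.6·0.142857 = 0.0994963.
P(B | observation) = 0.0857143 / 0.0994963 = 0.861482.

0.8615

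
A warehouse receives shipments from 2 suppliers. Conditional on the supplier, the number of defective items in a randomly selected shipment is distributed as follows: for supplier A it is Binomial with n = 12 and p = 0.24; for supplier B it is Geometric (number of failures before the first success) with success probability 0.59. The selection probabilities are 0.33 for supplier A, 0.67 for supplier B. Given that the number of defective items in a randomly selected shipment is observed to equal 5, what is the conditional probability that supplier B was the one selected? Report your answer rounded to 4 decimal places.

0.1306

Likelihoods P(X=5 | ·): A: 0.0923584; B: 0.00683552.
Posterior ∝ prior × likelihood. Numerator for B: 0.67·0.00683552 = 0.0045798.
Normalizing constant: 0.33·0.0923584 + 0.67·0.00683552 = 0.0350581.
P(B | observation) = 0.0045798 / 0.0350581 = 0.130635.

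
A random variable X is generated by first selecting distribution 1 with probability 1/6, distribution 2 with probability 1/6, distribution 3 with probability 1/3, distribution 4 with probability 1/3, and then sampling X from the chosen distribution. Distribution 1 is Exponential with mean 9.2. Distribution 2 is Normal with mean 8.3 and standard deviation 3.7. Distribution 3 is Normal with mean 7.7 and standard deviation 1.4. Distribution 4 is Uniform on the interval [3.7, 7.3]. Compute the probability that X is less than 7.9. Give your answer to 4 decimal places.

0.6911

Conditional on each component, P(X < 7.9): 1: 0.576286; 2: 0.456955; 3: 0.556798; 4: 1.
By total probability, P(X < 7.9) = 0.166667·0.576286 + 0.166667·0.456955 + 0.333333·0.556798 + 0.333333·1 = 0.69114.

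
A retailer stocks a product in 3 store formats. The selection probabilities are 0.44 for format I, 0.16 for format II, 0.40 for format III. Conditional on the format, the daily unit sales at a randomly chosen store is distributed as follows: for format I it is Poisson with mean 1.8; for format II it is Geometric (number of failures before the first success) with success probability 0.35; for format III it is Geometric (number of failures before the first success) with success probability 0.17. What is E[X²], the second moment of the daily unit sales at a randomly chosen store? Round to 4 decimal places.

24.6413

For each component E[X²] = Var + (mean)², giving I: 5.04; II: 8.7551; III: 52.5571.
Overall E[X²] = 0.44·5.04 + 0.16·8.7551 + 0.4·52.5571 = 24.6413.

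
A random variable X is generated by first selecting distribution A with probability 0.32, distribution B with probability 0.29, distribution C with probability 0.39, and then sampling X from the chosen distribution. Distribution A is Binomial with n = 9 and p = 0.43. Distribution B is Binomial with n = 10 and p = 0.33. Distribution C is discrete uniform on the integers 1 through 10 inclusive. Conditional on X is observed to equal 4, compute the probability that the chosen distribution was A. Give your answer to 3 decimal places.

0.443

Likelihoods P(X=4 | ·): A: 0.25919; B: 0.225281; C: 0.1.
Posterior ∝ prior × likelihood. Numerator for A: 0.32·0.25919 = 0.0829409.
Normalizing constant: 0.32·0.25919 + 0.29·0.225281 + 0.39·0.1 = 0.187272.
P(A | observation) = 0.0829409 / 0.187272 = 0.442889.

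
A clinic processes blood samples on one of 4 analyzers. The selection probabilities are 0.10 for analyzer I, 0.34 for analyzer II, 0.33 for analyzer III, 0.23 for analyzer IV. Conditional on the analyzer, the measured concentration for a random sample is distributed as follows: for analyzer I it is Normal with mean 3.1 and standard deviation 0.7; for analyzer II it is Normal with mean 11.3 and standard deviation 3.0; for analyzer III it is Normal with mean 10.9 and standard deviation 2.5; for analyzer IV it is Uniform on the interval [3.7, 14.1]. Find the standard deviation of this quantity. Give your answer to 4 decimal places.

3.6172

Per component, I: μ=3.1, E[X²]=10.1; II: μ=11.3, E[X²]=136.69; III: μ=10.9, E[X²]=125.06; IV: μ=8.9, E[X²]=88.2233.
E[X] = 0.1·3.1 + 0.34·11.3 + 0.33·10.9 + 0.23·8.9 = 9.796.
E[X²] = 0.1·10.1 + 0.34·136.69 + 0.33·125.06 + 0.23·88.2233 = 109.046.
Var(X) = E[X²] − (E[X])² = 109.046 − 95.9616 = 13.0842.
SD(X) = √13.0842 = 3.6172.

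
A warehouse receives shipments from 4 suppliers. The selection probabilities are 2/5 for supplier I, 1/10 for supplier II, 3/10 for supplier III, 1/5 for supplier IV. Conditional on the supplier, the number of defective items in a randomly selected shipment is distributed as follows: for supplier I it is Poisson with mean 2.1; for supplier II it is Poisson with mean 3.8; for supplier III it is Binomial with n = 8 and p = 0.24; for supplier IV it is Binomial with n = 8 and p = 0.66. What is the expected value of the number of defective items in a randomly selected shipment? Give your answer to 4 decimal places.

Component means — I: 2.1; II: 3.8; III: 1.92; IV: 5.28.
E[X] = 0.4·2.1 + 0.1·3.8 + 0.3·1.92 + 0.2·5.28 = 2.852.

2.8520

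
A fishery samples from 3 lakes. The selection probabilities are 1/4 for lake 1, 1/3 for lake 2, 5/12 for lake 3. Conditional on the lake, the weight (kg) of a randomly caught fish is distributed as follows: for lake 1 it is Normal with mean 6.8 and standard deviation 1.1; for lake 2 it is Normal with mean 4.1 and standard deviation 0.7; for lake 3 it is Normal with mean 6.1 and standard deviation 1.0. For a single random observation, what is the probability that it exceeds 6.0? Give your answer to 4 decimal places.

Conditional on each lake, P(X > 6.0): 1: 0.766471; 2: 0.00332094; 3: 0.539828.
By total probability, P(X > 6.0) = 0.25·0.766471 + 0.333333·0.00332094 + 0.416667·0.539828 = 0.417653.

0.4177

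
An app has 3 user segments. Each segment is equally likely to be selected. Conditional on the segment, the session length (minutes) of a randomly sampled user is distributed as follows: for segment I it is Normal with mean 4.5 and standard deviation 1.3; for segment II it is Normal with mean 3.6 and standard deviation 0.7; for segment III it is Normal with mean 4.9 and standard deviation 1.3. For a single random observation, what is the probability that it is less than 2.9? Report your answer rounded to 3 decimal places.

0.110

Conditional on each segment, P(X < 2.9): I: 0.109205; II: 0.158655; III: 0.0619679.
By total probability, P(X < 2.9) = 0.333333·0.109205 + 0.333333·0.158655 + 0.333333·0.0619679 = 0.109943.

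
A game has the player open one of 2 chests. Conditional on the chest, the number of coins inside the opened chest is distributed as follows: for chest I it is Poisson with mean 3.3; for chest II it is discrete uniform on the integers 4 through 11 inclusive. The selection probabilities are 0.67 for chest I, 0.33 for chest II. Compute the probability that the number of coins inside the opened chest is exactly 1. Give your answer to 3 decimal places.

0.082

Conditional on each chest, P(X = 1): I: 0.121714; II: 0.
By total probability, P(X = 1) = 0.67·0.121714 + 0.33·0 = 0.0815487.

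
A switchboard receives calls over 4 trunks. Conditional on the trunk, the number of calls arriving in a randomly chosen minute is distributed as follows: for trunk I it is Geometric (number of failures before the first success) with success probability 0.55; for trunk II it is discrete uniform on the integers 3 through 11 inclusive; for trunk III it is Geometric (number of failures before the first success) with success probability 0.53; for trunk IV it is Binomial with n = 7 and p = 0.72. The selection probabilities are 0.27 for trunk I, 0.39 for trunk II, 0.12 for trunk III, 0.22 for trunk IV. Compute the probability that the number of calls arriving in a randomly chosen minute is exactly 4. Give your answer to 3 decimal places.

0.098

Conditional on each trunk, P(X = 4): I: 0.0225534; II: 0.111111; III: 0.0258623; IV: 0.206477.
By total probability, P(X = 4) = 0.27·0.0225534 + 0.39·0.111111 + 0.12·0.0258623 + 0.22·0.206477 = 0.0979512.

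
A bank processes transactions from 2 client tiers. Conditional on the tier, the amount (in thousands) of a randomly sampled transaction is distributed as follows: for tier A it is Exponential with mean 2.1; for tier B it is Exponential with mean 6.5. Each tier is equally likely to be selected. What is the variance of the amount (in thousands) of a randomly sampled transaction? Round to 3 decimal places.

Per component, A: μ=2.1, E[X²]=8.82; B: μ=6.5, E[X²]=84.5.
E[X] = 0.5·2.1 + 0.5·6.5 = 4.3.
E[X²] = 0.5·8.82 + 0.5·84.5 = 46.66.
Var(X) = E[X²] − (E[X])² = 46.66 − 18.49 = 28.17.

28.170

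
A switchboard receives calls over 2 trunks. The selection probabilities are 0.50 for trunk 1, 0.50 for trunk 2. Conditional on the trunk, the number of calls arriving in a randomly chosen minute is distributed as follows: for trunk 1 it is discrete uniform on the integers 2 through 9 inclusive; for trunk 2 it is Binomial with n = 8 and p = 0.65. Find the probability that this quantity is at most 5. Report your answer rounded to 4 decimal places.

0.5361

Conditional on each trunk, P(X ≤ 5): 1: 0.5; 2: 0.572186.
By total probability, P(X ≤ 5) = 0.5·0.5 + 0.5·0.572186 = 0.536093.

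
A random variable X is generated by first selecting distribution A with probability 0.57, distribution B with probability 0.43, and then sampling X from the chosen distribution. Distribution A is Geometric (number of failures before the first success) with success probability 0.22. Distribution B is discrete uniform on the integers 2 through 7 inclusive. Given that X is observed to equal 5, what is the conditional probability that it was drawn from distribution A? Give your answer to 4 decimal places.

0.3356

Likelihoods P(X=5 | ·): A: 0.0635178; B: 0.166667.
Posterior ∝ prior × likelihood. Numerator for A: 0.57·0.0635178 = 0.0362052.
Normalizing constant: 0.57·0.0635178 + 0.43·0.166667 = 0.107872.
P(A | observation) = 0.0362052 / 0.107872 = 0.335631.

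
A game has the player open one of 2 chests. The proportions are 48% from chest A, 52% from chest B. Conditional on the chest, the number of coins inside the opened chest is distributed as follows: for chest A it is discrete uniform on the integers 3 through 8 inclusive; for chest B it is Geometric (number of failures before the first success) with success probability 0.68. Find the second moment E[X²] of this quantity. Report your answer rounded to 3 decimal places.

For each component E[X²] = Var + (mean)², giving A: 33.1667; B: 0.913495.
Overall E[X²] = 0.48·33.1667 + 0.52·0.913495 = 16.395.

16.395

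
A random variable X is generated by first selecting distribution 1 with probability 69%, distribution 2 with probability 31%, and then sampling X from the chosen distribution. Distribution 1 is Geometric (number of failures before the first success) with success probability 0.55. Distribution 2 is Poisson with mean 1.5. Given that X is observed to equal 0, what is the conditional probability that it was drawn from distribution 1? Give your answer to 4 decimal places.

0.8458

Likelihoods P(X=0 | ·): 1: 0.55; 2: 0.22313.
Posterior ∝ prior × likelihood. Numerator for 1: 0.69·0.55 = 0.3795.
Normalizing constant: 0.69·0.55 + 0.31·0.22313 = 0.44867.
P(1 | observation) = 0.3795 / 0.44867 = 0.845833.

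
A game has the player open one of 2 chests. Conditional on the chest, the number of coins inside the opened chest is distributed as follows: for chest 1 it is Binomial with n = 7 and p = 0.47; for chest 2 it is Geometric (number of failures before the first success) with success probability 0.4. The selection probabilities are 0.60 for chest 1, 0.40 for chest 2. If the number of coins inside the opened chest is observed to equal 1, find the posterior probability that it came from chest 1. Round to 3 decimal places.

Likelihoods P(X=1 | ·): 1: 0.0729207; 2: 0.24.
Posterior ∝ prior × likelihood. Numerator for 1: 0.6·0.0729207 = 0.0437524.
Normalizing constant: 0.6·0.0729207 + 0.4·0.24 = 0.139752.
P(1 | observation) = 0.0437524 / 0.139752 = 0.313071.

0.313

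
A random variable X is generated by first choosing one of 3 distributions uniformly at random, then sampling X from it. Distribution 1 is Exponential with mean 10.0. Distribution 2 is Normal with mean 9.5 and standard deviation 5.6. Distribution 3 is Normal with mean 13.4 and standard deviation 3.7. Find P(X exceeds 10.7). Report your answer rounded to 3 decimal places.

Conditional on each component, P(X > 10.7): 1: 0.343009; 2: 0.415162; 3: 0.767222.
By total probability, P(X > 10.7) = 0.333333·0.343009 + 0.333333·0.415162 + 0.333333·0.767222 = 0.508464.

0.508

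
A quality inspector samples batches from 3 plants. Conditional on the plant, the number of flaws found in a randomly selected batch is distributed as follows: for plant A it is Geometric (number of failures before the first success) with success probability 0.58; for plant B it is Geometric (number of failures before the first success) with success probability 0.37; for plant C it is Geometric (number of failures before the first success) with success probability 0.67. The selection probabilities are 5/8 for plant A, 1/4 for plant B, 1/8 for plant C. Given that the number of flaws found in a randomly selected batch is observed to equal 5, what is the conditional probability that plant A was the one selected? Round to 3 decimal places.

0.333

Likelihoods P(X=5 | ·): A: 0.00758009; B: 0.0367202; C: 0.00262207.
Posterior ∝ prior × likelihood. Numerator for A: 0.625·0.00758009 = 0.00473756.
Normalizing constant: 0.625·0.00758009 + 0.25·0.0367202 + 0.125·0.00262207 = 0.0142454.
P(A | observation) = 0.00473756 / 0.0142454 = 0.332569.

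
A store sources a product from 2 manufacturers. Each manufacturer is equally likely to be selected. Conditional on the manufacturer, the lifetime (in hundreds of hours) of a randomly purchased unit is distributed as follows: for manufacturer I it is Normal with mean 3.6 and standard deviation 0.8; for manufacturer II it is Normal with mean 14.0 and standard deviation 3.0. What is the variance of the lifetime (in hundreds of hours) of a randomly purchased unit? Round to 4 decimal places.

Per component, I: μ=3.6, E[X²]=13.6; II: μ=14, E[X²]=205.
E[X] = 0.5·3.6 + 0.5·14 = 8.8.
E[X²] = 0.5·13.6 + 0.5·205 = 109.3.
Var(X) = E[X²] − (E[X])² = 109.3 − 77.44 = 31.86.

31.8600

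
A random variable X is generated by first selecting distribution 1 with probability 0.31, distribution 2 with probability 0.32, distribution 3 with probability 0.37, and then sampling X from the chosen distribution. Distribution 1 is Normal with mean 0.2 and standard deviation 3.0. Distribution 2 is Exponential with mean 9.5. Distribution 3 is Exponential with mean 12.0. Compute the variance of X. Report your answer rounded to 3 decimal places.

Per component, 1: μ=0.2, E[X²]=9.04; 2: μ=9.5, E[X²]=180.5; 3: μ=12, E[X²]=288.
E[X] = 0.31·0.2 + 0.32·9.5 + 0.37·12 = 7.542.
E[X²] = 0.31·9.04 + 0.32·180.5 + 0.37·288 = 167.122.
Var(X) = E[X²] − (E[X])² = 167.122 − 56.8818 = 110.241.

110.241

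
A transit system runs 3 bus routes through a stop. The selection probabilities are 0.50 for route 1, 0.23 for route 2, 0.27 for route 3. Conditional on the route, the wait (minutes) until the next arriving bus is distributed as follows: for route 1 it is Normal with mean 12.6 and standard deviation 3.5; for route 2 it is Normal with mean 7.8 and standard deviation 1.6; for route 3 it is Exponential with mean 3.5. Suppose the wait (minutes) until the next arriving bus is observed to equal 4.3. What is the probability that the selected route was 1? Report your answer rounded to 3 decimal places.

0.110

Likelihoods f(4.3 | ·): 1: 0.00684978; 2: 0.022788; 3: 0.0836316.
Posterior ∝ prior × likelihood. Numerator for 1: 0.5·0.00684978 = 0.00342489.
Normalizing constant: 0.5·0.00684978 + 0.23·0.022788 + 0.27·0.0836316 = 0.0312467.
P(1 | observation) = 0.00342489 / 0.0312467 = 0.109608.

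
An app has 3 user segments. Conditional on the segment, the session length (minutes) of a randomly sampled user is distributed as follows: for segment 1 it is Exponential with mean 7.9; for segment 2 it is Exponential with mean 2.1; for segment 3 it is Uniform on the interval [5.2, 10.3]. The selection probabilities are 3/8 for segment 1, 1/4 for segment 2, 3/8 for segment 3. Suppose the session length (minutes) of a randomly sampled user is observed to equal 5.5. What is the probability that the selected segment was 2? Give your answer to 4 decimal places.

Likelihoods f(5.5 | ·): 1: 0.0630981; 2: 0.0347011; 3: 0.196078.
Posterior ∝ prior × likelihood. Numerator for 2: 0.25·0.0347011 = 0.00867527.
Normalizing constant: 0.375·0.0630981 + 0.25·0.0347011 + 0.375·0.196078 = 0.105866.
P(2 | observation) = 0.00867527 / 0.105866 = 0.0819454.

0.0819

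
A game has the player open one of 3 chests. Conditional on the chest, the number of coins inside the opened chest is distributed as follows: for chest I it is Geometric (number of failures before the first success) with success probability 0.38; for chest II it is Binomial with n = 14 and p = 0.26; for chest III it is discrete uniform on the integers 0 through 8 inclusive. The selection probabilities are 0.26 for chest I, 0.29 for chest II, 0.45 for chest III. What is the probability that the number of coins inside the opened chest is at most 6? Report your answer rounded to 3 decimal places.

Conditional on each chest, P(X ≤ 6): I: 0.964784; II: 0.953312; III: 0.777778.
By total probability, P(X ≤ 6) = 0.26·0.964784 + 0.29·0.953312 + 0.45·0.777778 = 0.877304.

0.877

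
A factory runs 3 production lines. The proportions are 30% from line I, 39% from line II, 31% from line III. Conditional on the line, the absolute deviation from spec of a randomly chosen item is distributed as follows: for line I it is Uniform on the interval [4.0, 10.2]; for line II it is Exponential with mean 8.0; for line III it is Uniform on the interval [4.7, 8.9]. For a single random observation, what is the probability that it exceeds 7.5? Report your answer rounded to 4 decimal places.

0.3867

Conditional on each line, P(X > 7.5): I: 0.435484; II: 0.391606; III: 0.333333.
By total probability, P(X > 7.5) = 0.3·0.435484 + 0.39·0.391606 + 0.31·0.333333 = 0.386705.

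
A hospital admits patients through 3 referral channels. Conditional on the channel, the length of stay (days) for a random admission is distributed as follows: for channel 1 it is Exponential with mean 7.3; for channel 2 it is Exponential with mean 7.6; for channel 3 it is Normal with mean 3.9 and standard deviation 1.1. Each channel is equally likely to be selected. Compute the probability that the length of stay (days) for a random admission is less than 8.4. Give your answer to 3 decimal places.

0.784

Conditional on each channel, P(X < 8.4): 1: 0.68358; 2: 0.668876; 3: 0.999979.
By total probability, P(X < 8.4) = 0.333333·0.68358 + 0.333333·0.668876 + 0.333333·0.999979 = 0.784145.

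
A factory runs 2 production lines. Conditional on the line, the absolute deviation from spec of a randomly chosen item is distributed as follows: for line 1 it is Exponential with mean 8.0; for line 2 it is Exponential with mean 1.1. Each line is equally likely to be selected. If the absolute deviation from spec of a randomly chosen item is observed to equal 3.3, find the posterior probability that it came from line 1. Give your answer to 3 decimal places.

Likelihoods f(3.3 | ·): 1: 0.0827491; 2: 0.045261.
Posterior ∝ prior × likelihood. Numerator for 1: 0.5·0.0827491 = 0.0413746.
Normalizing constant: 0.5·0.0827491 + 0.5·0.045261 = 0.0640051.
P(1 | observation) = 0.0413746 / 0.0640051 = 0.646427.

0.646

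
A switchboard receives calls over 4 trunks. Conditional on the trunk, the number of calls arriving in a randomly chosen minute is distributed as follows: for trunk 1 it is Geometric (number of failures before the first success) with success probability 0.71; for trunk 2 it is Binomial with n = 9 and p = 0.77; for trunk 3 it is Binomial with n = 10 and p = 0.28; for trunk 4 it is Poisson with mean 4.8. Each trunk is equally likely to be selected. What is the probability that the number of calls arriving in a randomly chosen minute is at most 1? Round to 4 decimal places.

0.2867

Conditional on each trunk, P(X ≤ 1): 1: 0.9159; 2: 5.60707e-05; 3: 0.183035; 4: 0.0477325.
By total probability, P(X ≤ 1) = 0.25·0.9159 + 0.25·5.60707e-05 + 0.25·0.183035 + 0.25·0.0477325 = 0.286681.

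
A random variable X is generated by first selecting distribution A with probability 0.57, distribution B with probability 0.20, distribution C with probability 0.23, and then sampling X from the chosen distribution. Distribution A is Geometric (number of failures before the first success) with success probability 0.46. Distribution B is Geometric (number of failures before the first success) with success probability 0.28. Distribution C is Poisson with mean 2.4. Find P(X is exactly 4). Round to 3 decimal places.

0.066

Conditional on each component, P(X = 4): A: 0.0391141; B: 0.0752468; C: 0.125408.
By total probability, P(X = 4) = 0.57·0.0391141 + 0.2·0.0752468 + 0.23·0.125408 = 0.0661883.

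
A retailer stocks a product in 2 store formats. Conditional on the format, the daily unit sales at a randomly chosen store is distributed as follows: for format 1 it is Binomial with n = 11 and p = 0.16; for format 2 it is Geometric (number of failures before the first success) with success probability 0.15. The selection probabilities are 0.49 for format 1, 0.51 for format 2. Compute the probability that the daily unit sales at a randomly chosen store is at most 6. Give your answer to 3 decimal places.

Conditional on each format, P(X ≤ 6): 1: 0.999514; 2: 0.679423.
By total probability, P(X ≤ 6) = 0.49·0.999514 + 0.51·0.679423 = 0.836268.

0.836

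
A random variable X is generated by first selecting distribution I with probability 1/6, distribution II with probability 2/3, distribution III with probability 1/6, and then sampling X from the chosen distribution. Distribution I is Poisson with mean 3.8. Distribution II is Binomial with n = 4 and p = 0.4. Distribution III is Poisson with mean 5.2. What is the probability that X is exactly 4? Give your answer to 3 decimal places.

Conditional on each component, P(X = 4): I: 0.194359; II: 0.0256; III: 0.168063.
By total probability, P(X = 4) = 0.166667·0.194359 + 0.666667·0.0256 + 0.166667·0.168063 = 0.0774702.

0.077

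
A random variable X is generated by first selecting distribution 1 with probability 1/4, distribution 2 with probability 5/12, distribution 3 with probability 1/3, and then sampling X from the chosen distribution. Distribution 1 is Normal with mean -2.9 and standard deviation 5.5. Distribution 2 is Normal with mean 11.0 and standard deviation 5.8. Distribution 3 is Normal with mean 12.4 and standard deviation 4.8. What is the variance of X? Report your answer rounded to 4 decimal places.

Per component, 1: μ=-2.9, E[X²]=38.66; 2: μ=11, E[X²]=154.64; 3: μ=12.4, E[X²]=176.8.
E[X] = 0.25·-2.9 + 0.416667·11 + 0.333333·12.4 = 7.99167.
E[X²] = 0.25·38.66 + 0.416667·154.64 + 0.333333·176.8 = 133.032.
Var(X) = E[X²] − (E[X])² = 133.032 − 63.8667 = 69.1649.

69.1649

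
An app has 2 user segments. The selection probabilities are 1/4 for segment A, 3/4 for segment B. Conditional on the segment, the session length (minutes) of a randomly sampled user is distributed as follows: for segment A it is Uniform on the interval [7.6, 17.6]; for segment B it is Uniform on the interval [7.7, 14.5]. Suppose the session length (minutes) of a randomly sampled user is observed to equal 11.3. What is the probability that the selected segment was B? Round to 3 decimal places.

0.815

Likelihoods f(11.3 | ·): A: 0.1; B: 0.147059.
Posterior ∝ prior × likelihood. Numerator for B: 0.75·0.147059 = 0.110294.
Normalizing constant: 0.25·0.1 + 0.75·0.147059 = 0.135294.
P(B | observation) = 0.110294 / 0.135294 = 0.815217.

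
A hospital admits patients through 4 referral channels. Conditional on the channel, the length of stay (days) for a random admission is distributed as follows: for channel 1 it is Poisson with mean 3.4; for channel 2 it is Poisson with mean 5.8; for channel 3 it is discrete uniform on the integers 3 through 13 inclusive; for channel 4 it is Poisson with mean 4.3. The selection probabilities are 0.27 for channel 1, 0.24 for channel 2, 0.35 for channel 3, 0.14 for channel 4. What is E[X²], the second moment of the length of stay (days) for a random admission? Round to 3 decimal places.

42.595

For each component E[X²] = Var + (mean)², giving 1: 14.96; 2: 39.44; 3: 74; 4: 22.79.
Overall E[X²] = 0.27·14.96 + 0.24·39.44 + 0.35·74 + 0.14·22.79 = 42.5954.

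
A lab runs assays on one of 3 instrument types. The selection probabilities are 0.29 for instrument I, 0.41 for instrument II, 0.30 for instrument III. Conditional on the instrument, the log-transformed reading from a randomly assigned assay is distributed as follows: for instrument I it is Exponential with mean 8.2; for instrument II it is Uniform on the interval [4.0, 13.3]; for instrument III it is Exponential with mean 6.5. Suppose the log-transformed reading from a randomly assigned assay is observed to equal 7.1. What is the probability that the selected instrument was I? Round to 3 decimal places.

Likelihoods f(7.1 | ·): I: 0.0513039; II: 0.107527; III: 0.0516064.
Posterior ∝ prior × likelihood. Numerator for I: 0.29·0.0513039 = 0.0148781.
Normalizing constant: 0.29·0.0513039 + 0.41·0.107527 + 0.3·0.0516064 = 0.0744461.
P(I | observation) = 0.0148781 / 0.0744461 = 0.199851.

0.200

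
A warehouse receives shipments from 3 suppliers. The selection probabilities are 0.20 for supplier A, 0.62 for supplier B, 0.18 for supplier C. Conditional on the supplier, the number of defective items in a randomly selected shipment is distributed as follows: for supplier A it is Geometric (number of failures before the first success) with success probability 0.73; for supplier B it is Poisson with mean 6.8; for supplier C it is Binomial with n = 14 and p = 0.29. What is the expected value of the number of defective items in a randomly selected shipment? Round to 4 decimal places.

Component means — A: 0.369863; B: 6.8; C: 4.06.
E[X] = 0.2·0.369863 + 0.62·6.8 + 0.18·4.06 = 5.02077.

5.0208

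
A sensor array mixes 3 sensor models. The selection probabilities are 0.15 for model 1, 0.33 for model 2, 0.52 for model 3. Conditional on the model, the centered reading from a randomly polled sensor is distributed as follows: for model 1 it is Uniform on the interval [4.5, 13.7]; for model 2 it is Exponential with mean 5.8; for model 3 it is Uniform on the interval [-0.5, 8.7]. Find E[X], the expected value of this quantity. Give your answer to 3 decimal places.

5.411

Component means — 1: 9.1; 2: 5.8; 3: 4.1.
E[X] = 0.15·9.1 + 0.33·5.8 + 0.52·4.1 = 5.411.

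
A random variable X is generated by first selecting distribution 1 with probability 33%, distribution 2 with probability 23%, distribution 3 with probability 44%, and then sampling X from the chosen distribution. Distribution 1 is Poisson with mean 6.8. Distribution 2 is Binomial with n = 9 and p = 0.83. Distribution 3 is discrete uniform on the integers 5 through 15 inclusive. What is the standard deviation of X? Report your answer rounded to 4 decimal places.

Per component, 1: μ=6.8, E[X²]=53.04; 2: μ=7.47, E[X²]=57.0708; 3: μ=10, E[X²]=110.
E[X] = 0.33·6.8 + 0.23·7.47 + 0.44·10 = 8.3621.
E[X²] = 0.33·53.04 + 0.23·57.0708 + 0.44·110 = 79.0295.
Var(X) = E[X²] − (E[X])² = 79.0295 − 69.9247 = 9.10477.
SD(X) = √9.10477 = 3.01741.

3.0174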